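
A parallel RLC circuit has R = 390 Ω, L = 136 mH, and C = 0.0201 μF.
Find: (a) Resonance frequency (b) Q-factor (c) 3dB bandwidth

Step 1 — Resonance: ω₀ = 1/√(LC) = 1/√(0.136·2.01e-08) = 1.913e+04 rad/s.
Step 2 — f₀ = ω₀/(2π) = 3044 Hz.
Step 3 — Parallel Q: Q = R/(ω₀L) = 390/(1.913e+04·0.136) = 0.1499.
Step 4 — Bandwidth: Δω = ω₀/Q = 1.276e+05 rad/s; BW = Δω/(2π) = 2.03e+04 Hz.

(a) f₀ = 3044 Hz  (b) Q = 0.1499  (c) BW = 2.03e+04 Hz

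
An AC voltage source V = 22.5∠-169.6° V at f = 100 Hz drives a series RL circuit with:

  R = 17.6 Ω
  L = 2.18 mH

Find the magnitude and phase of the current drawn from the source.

Step 1 — Angular frequency: ω = 2π·f = 2π·100 = 628.3 rad/s.
Step 2 — Component impedances:
  R: Z = R = 17.6 Ω
  L: Z = jωL = j·628.3·0.00218 = 0 + j1.37 Ω
Step 3 — Series combination: Z_total = R + L = 17.6 + j1.37 Ω = 17.65∠4.5° Ω.
Step 4 — Source phasor: V = 22.5∠-169.6° V = -22.13 - j4.062 V.
Step 5 — Ohm's law: I = V / Z_total = (-22.13 - j4.062) / (17.6 + j1.37) = -1.268 - j0.1321 A.
Step 6 — Convert to polar: |I| = 1.275 A, ∠I = -174.1°.

I = 1.275∠-174.1° A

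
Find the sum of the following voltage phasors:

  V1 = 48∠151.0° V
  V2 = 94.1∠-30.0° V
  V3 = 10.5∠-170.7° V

Step 1 — Convert each phasor to rectangular form:
  V1 = 48·(cos(151.0°) + j·sin(151.0°)) = -41.98 + j23.27 V
  V2 = 94.1·(cos(-30.0°) + j·sin(-30.0°)) = 81.49 - j47.05 V
  V3 = 10.5·(cos(-170.7°) + j·sin(-170.7°)) = -10.36 - j1.697 V
Step 2 — Sum components: V_total = 29.15 - j25.48 V.
Step 3 — Convert to polar: |V_total| = 38.71 V, ∠V_total = -41.2°.

V_total = 38.71∠-41.2° V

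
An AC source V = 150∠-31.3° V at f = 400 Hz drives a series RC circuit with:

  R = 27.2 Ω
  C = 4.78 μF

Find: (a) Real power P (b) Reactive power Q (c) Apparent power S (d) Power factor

Step 1 — Angular frequency: ω = 2π·f = 2π·400 = 2513 rad/s.
Step 2 — Component impedances:
  R: Z = R = 27.2 Ω
  C: Z = 1/(jωC) = -j/(ω·C) = 0 - j83.24 Ω
Step 3 — Series combination: Z_total = R + C = 27.2 - j83.24 Ω = 87.57∠-71.9° Ω.
Step 4 — Source phasor: V = 150∠-31.3° V = 128.2 - j77.93 V.
Step 5 — Current: I = V / Z = 1.3 + j1.115 A = 1.713∠40.6° A.
Step 6 — Complex power: S = V·I* = 79.8 - j244.2 VA.
Step 7 — Real power: P = Re(S) = 79.8 W.
Step 8 — Reactive power: Q = Im(S) = -244.2 VAR.
Step 9 — Apparent power: |S| = 256.9 VA.
Step 10 — Power factor: PF = P/|S| = 0.3106 (leading).

(a) P = 79.8 W  (b) Q = -244.2 VAR  (c) S = 256.9 VA  (d) PF = 0.3106 (leading)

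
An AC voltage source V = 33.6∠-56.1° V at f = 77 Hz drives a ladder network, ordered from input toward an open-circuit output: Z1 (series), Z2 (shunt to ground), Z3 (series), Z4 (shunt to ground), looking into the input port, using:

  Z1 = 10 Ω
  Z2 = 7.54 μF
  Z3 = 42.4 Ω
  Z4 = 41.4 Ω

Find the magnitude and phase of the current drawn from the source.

Step 1 — Angular frequency: ω = 2π·f = 2π·77 = 483.8 rad/s.
Step 2 — Component impedances:
  Z1: Z = R = 10 Ω
  Z2: Z = 1/(jωC) = -j/(ω·C) = 0 - j274.1 Ω
  Z3: Z = R = 42.4 Ω
  Z4: Z = R = 41.4 Ω
Step 3 — Ladder network (open output): work backward from the far end, alternating series and parallel combinations. Z_in = 86.64 - j23.43 Ω = 89.75∠-15.1° Ω.
Step 4 — Source phasor: V = 33.6∠-56.1° V = 18.74 - j27.89 V.
Step 5 — Ohm's law: I = V / Z_total = (18.74 - j27.89) / (86.64 - j23.43) = 0.2827 - j0.2455 A.
Step 6 — Convert to polar: |I| = 0.3744 A, ∠I = -41.0°.

I = 0.3744∠-41.0° A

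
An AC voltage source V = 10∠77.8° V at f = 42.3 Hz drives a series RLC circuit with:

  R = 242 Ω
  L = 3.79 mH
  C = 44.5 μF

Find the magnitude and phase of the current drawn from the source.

Step 1 — Angular frequency: ω = 2π·f = 2π·42.3 = 265.8 rad/s.
Step 2 — Component impedances:
  R: Z = R = 242 Ω
  L: Z = jωL = j·265.8·0.00379 = 0 + j1.007 Ω
  C: Z = 1/(jωC) = -j/(ω·C) = 0 - j84.55 Ω
Step 3 — Series combination: Z_total = R + L + C = 242 - j83.54 Ω = 256∠-19.0° Ω.
Step 4 — Source phasor: V = 10∠77.8° V = 2.113 + j9.774 V.
Step 5 — Ohm's law: I = V / Z_total = (2.113 + j9.774) / (242 - j83.54) = -0.004656 + j0.03878 A.
Step 6 — Convert to polar: |I| = 0.03906 A, ∠I = 96.8°.

I = 0.03906∠96.8° A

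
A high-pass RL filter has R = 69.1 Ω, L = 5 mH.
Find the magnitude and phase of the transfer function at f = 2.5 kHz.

Step 1 — Angular frequency: ω = 2π·2500 = 1.571e+04 rad/s.
Step 2 — Transfer function: H(jω) = jωL/(R + jωL).
Step 3 — Numerator jωL = j·78.54; denominator R + jωL = 69.1 + j78.54.
Step 4 — H = 0.5637 + j0.4959.
Step 5 — Magnitude: |H| = 0.7508 (-2.5 dB); phase: φ = 41.3°.

|H| = 0.7508 (-2.5 dB), φ = 41.3°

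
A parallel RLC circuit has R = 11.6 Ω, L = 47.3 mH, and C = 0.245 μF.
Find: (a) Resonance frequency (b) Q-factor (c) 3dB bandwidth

Step 1 — Resonance: ω₀ = 1/√(LC) = 1/√(0.0473·2.45e-07) = 9289 rad/s.
Step 2 — f₀ = ω₀/(2π) = 1478 Hz.
Step 3 — Parallel Q: Q = R/(ω₀L) = 11.6/(9289·0.0473) = 0.0264.
Step 4 — Bandwidth: Δω = ω₀/Q = 3.519e+05 rad/s; BW = Δω/(2π) = 5.6e+04 Hz.

(a) f₀ = 1478 Hz  (b) Q = 0.0264  (c) BW = 5.6e+04 Hz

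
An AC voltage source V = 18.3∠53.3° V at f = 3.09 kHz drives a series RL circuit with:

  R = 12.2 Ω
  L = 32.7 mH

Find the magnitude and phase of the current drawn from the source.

Step 1 — Angular frequency: ω = 2π·f = 2π·3090 = 1.942e+04 rad/s.
Step 2 — Component impedances:
  R: Z = R = 12.2 Ω
  L: Z = jωL = j·1.942e+04·0.0327 = 0 + j634.9 Ω
Step 3 — Series combination: Z_total = R + L = 12.2 + j634.9 Ω = 635∠88.9° Ω.
Step 4 — Source phasor: V = 18.3∠53.3° V = 10.94 + j14.67 V.
Step 5 — Ohm's law: I = V / Z_total = (10.94 + j14.67) / (12.2 + j634.9) = 0.02343 - j0.01678 A.
Step 6 — Convert to polar: |I| = 0.02882 A, ∠I = -35.6°.

I = 0.02882∠-35.6° A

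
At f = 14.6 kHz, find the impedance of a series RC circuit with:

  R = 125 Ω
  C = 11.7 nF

Step 1 — Angular frequency: ω = 2π·f = 2π·1.46e+04 = 9.173e+04 rad/s.
Step 2 — Component impedances:
  R: Z = R = 125 Ω
  C: Z = 1/(jωC) = -j/(ω·C) = 0 - j931.7 Ω
Step 3 — Series combination: Z_total = R + C = 125 - j931.7 Ω = 940.1∠-82.4° Ω.

Z = 125 - j931.7 Ω = 940.1∠-82.4° Ω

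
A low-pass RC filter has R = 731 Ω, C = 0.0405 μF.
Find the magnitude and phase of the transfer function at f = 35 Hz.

Step 1 — Angular frequency: ω = 2π·35 = 219.9 rad/s.
Step 2 — Transfer function: H(jω) = 1/(1 + jωRC).
Step 3 — Denominator: 1 + jωRC = 1 + j·219.9·731·4.05e-08 = 1 + j0.006511.
Step 4 — H = 1 - j0.00651.
Step 5 — Magnitude: |H| = 1 (-0.0 dB); phase: φ = -0.4°.

|H| = 1 (-0.0 dB), φ = -0.4°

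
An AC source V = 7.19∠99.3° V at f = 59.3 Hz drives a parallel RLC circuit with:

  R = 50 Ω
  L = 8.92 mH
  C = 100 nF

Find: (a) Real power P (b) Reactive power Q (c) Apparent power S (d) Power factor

Step 1 — Angular frequency: ω = 2π·f = 2π·59.3 = 372.6 rad/s.
Step 2 — Component impedances:
  R: Z = R = 50 Ω
  L: Z = jωL = j·372.6·0.00892 = 0 + j3.324 Ω
  C: Z = 1/(jωC) = -j/(ω·C) = 0 - j2.684e+04 Ω
Step 3 — Parallel combination: 1/Z_total = 1/R + 1/L + 1/C; Z_total = 0.22 + j3.309 Ω = 3.317∠86.2° Ω.
Step 4 — Source phasor: V = 7.19∠99.3° V = -1.162 + j7.095 V.
Step 5 — Current: I = V / Z = 2.111 + j0.4915 A = 2.168∠13.1° A.
Step 6 — Complex power: S = V·I* = 1.034 + j15.55 VA.
Step 7 — Real power: P = Re(S) = 1.034 W.
Step 8 — Reactive power: Q = Im(S) = 15.55 VAR.
Step 9 — Apparent power: |S| = 15.59 VA.
Step 10 — Power factor: PF = P/|S| = 0.06633 (lagging).

(a) P = 1.034 W  (b) Q = 15.55 VAR  (c) S = 15.59 VA  (d) PF = 0.06633 (lagging)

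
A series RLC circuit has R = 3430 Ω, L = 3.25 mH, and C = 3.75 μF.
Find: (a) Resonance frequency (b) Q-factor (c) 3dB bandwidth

Step 1 — Resonance: ω₀ = 1/√(LC) = 1/√(0.00325·3.75e-06) = 9058 rad/s.
Step 2 — f₀ = ω₀/(2π) = 1442 Hz.
Step 3 — Series Q: Q = ω₀L/R = 9058·0.00325/3430 = 0.008583.
Step 4 — Bandwidth: Δω = ω₀/Q = 1.055e+06 rad/s; BW = Δω/(2π) = 1.68e+05 Hz.

(a) f₀ = 1442 Hz  (b) Q = 0.008583  (c) BW = 1.68e+05 Hz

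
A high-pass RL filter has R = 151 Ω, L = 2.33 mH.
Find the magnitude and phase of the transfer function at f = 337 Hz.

Step 1 — Angular frequency: ω = 2π·337 = 2117 rad/s.
Step 2 — Transfer function: H(jω) = jωL/(R + jωL).
Step 3 — Numerator jωL = j·4.934; denominator R + jωL = 151 + j4.934.
Step 4 — H = 0.001066 + j0.03264.
Step 5 — Magnitude: |H| = 0.03266 (-29.7 dB); phase: φ = 88.1°.

|H| = 0.03266 (-29.7 dB), φ = 88.1°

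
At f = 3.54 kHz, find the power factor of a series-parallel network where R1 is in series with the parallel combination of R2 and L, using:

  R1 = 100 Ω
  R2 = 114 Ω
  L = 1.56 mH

Step 1 — Angular frequency: ω = 2π·f = 2π·3540 = 2.224e+04 rad/s.
Step 2 — Component impedances:
  R1: Z = R = 100 Ω
  R2: Z = R = 114 Ω
  L: Z = jωL = j·2.224e+04·0.00156 = 0 + j34.7 Ω
Step 3 — Parallel branch: R2 || L = 1/(1/R2 + 1/L) = 9.666 + j31.76 Ω.
Step 4 — Series with R1: Z_total = R1 + (R2 || L) = 109.7 + j31.76 Ω = 114.2∠16.1° Ω.
Step 5 — Power factor: PF = cos(φ) = Re(Z)/|Z| = 109.666/114.171 = 0.9605.
Step 6 — Type: Im(Z) = 31.76 ⇒ lagging (phase φ = 16.1°).

PF = 0.9605 (lagging, φ = 16.1°)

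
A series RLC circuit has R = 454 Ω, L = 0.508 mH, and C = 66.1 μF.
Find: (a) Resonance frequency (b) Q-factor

Step 1 — Resonance condition Im(Z)=0 gives ω₀ = 1/√(LC).
Step 2 — ω₀ = 1/√(0.000508·6.61e-05) = 5457 rad/s.
Step 3 — f₀ = ω₀/(2π) = 868.5 Hz.
Step 4 — Series Q: Q = ω₀L/R = 5457·0.000508/454 = 0.006106.

(a) f₀ = 868.5 Hz  (b) Q = 0.006106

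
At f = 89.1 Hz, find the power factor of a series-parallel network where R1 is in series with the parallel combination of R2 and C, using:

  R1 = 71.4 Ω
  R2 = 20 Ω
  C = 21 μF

Step 1 — Angular frequency: ω = 2π·f = 2π·89.1 = 559.8 rad/s.
Step 2 — Component impedances:
  R1: Z = R = 71.4 Ω
  R2: Z = R = 20 Ω
  C: Z = 1/(jωC) = -j/(ω·C) = 0 - j85.06 Ω
Step 3 — Parallel branch: R2 || C = 1/(1/R2 + 1/C) = 18.95 - j4.456 Ω.
Step 4 — Series with R1: Z_total = R1 + (R2 || C) = 90.35 - j4.456 Ω = 90.46∠-2.8° Ω.
Step 5 — Power factor: PF = cos(φ) = Re(Z)/|Z| = 90.35/90.46 = 0.9988.
Step 6 — Type: Im(Z) = -4.456 ⇒ leading (phase φ = -2.8°).

PF = 0.9988 (leading, φ = -2.8°)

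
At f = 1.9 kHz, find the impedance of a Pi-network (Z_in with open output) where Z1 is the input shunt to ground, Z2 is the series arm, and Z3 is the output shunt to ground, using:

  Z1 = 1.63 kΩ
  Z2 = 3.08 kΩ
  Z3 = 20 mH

Step 1 — Angular frequency: ω = 2π·f = 2π·1900 = 1.194e+04 rad/s.
Step 2 — Component impedances:
  Z1: Z = R = 1630 Ω
  Z2: Z = R = 3080 Ω
  Z3: Z = jωL = j·1.194e+04·0.02 = 0 + j238.8 Ω
Step 3 — With open output, the series arm Z2 and the output shunt Z3 appear in series to ground: Z2 + Z3 = 3080 + j238.8 Ω.
Step 4 — Parallel with input shunt Z1: Z_in = Z1 || (Z2 + Z3) = 1067 + j28.52 Ω = 1068∠1.5° Ω.

Z = 1067 + j28.52 Ω = 1068∠1.5° Ω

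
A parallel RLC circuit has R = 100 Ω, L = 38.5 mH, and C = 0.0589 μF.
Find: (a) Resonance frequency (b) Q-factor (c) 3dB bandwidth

Step 1 — Resonance: ω₀ = 1/√(LC) = 1/√(0.0385·5.89e-08) = 2.1e+04 rad/s.
Step 2 — f₀ = ω₀/(2π) = 3342 Hz.
Step 3 — Parallel Q: Q = R/(ω₀L) = 100/(2.1e+04·0.0385) = 0.1237.
Step 4 — Bandwidth: Δω = ω₀/Q = 1.698e+05 rad/s; BW = Δω/(2π) = 2.702e+04 Hz.

(a) f₀ = 3342 Hz  (b) Q = 0.1237  (c) BW = 2.702e+04 Hz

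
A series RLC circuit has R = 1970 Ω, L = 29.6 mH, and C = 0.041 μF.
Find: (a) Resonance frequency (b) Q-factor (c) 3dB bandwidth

Step 1 — Resonance: ω₀ = 1/√(LC) = 1/√(0.0296·4.1e-08) = 2.871e+04 rad/s.
Step 2 — f₀ = ω₀/(2π) = 4569 Hz.
Step 3 — Series Q: Q = ω₀L/R = 2.871e+04·0.0296/1970 = 0.4313.
Step 4 — Bandwidth: Δω = ω₀/Q = 6.655e+04 rad/s; BW = Δω/(2π) = 1.059e+04 Hz.

(a) f₀ = 4569 Hz  (b) Q = 0.4313  (c) BW = 1.059e+04 Hz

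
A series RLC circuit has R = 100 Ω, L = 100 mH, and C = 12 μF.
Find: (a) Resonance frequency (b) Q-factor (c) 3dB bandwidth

Step 1 — Resonance condition Im(Z)=0 gives ω₀ = 1/√(LC).
Step 2 — ω₀ = 1/√(0.1·1.2e-05) = 912.9 rad/s.
Step 3 — f₀ = ω₀/(2π) = 145.3 Hz.
Step 4 — Series Q: Q = ω₀L/R = 912.9·0.1/100 = 0.9129.
Step 5 — 3dB bandwidth: Δω = ω₀/Q = 1000 rad/s; BW = Δω/(2π) = 159.2 Hz.

(a) f₀ = 145.3 Hz  (b) Q = 0.9129  (c) BW = 159.2 Hz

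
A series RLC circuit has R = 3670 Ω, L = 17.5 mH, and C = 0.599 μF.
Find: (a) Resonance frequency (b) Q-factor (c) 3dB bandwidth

Step 1 — Resonance: ω₀ = 1/√(LC) = 1/√(0.0175·5.99e-07) = 9767 rad/s.
Step 2 — f₀ = ω₀/(2π) = 1554 Hz.
Step 3 — Series Q: Q = ω₀L/R = 9767·0.0175/3670 = 0.04657.
Step 4 — Bandwidth: Δω = ω₀/Q = 2.097e+05 rad/s; BW = Δω/(2π) = 3.338e+04 Hz.

(a) f₀ = 1554 Hz  (b) Q = 0.04657  (c) BW = 3.338e+04 Hz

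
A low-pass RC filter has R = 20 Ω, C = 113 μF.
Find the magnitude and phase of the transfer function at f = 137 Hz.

Step 1 — Angular frequency: ω = 2π·137 = 860.8 rad/s.
Step 2 — Transfer function: H(jω) = 1/(1 + jωRC).
Step 3 — Denominator: 1 + jωRC = 1 + j·860.8·20·0.000113 = 1 + j1.945.
Step 4 — H = 0.209 - j0.4066.
Step 5 — Magnitude: |H| = 0.4572 (-6.8 dB); phase: φ = -62.8°.

|H| = 0.4572 (-6.8 dB), φ = -62.8°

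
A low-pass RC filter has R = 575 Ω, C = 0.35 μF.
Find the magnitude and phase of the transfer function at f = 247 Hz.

Step 1 — Angular frequency: ω = 2π·247 = 1552 rad/s.
Step 2 — Transfer function: H(jω) = 1/(1 + jωRC).
Step 3 — Denominator: 1 + jωRC = 1 + j·1552·575·3.5e-07 = 1 + j0.3123.
Step 4 — H = 0.9111 - j0.2846.
Step 5 — Magnitude: |H| = 0.9545 (-0.4 dB); phase: φ = -17.3°.

|H| = 0.9545 (-0.4 dB), φ = -17.3°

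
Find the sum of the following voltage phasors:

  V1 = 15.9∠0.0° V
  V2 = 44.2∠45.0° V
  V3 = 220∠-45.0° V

Step 1 — Convert each phasor to rectangular form:
  V1 = 15.9·(cos(0.0°) + j·sin(0.0°)) = 15.9 V
  V2 = 44.2·(cos(45.0°) + j·sin(45.0°)) = 31.25 + j31.25 V
  V3 = 220·(cos(-45.0°) + j·sin(-45.0°)) = 155.6 - j155.6 V
Step 2 — Sum components: V_total = 202.7 - j124.3 V.
Step 3 — Convert to polar: |V_total| = 237.8 V, ∠V_total = -31.5°.

V_total = 237.8∠-31.5° V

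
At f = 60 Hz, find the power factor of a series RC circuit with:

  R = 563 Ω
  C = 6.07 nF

Step 1 — Angular frequency: ω = 2π·f = 2π·60 = 377 rad/s.
Step 2 — Component impedances:
  R: Z = R = 563 Ω
  C: Z = 1/(jωC) = -j/(ω·C) = 0 - j4.37e+05 Ω
Step 3 — Series combination: Z_total = R + C = 563 - j4.37e+05 Ω = 4.37e+05∠-89.9° Ω.
Step 4 — Power factor: PF = cos(φ) = Re(Z)/|Z| = 563/4.37e+05 = 0.001288.
Step 5 — Type: Im(Z) = -4.37e+05 ⇒ leading (phase φ = -89.9°).

PF = 0.001288 (leading, φ = -89.9°)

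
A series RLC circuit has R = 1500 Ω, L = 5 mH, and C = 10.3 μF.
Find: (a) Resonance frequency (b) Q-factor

Step 1 — Resonance condition Im(Z)=0 gives ω₀ = 1/√(LC).
Step 2 — ω₀ = 1/√(0.005·1.03e-05) = 4407 rad/s.
Step 3 — f₀ = ω₀/(2π) = 701.3 Hz.
Step 4 — Series Q: Q = ω₀L/R = 4407·0.005/1500 = 0.01469.

(a) f₀ = 701.3 Hz  (b) Q = 0.01469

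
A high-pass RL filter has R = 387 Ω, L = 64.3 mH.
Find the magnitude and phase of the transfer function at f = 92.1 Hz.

Step 1 — Angular frequency: ω = 2π·92.1 = 578.7 rad/s.
Step 2 — Transfer function: H(jω) = jωL/(R + jωL).
Step 3 — Numerator jωL = j·37.21; denominator R + jωL = 387 + j37.21.
Step 4 — H = 0.00916 + j0.09527.
Step 5 — Magnitude: |H| = 0.09571 (-20.4 dB); phase: φ = 84.5°.

|H| = 0.09571 (-20.4 dB), φ = 84.5°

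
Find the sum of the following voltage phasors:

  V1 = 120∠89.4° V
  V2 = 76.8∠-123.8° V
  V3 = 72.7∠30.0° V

Step 1 — Convert each phasor to rectangular form:
  V1 = 120·(cos(89.4°) + j·sin(89.4°)) = 1.257 + j120 V
  V2 = 76.8·(cos(-123.8°) + j·sin(-123.8°)) = -42.72 - j63.82 V
  V3 = 72.7·(cos(30.0°) + j·sin(30.0°)) = 62.96 + j36.35 V
Step 2 — Sum components: V_total = 21.49 + j92.52 V.
Step 3 — Convert to polar: |V_total| = 94.99 V, ∠V_total = 76.9°.

V_total = 94.99∠76.9° V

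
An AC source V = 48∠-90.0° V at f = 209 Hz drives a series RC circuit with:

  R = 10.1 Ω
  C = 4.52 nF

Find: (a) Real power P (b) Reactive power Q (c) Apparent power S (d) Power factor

Step 1 — Angular frequency: ω = 2π·f = 2π·209 = 1313 rad/s.
Step 2 — Component impedances:
  R: Z = R = 10.1 Ω
  C: Z = 1/(jωC) = -j/(ω·C) = 0 - j1.685e+05 Ω
Step 3 — Series combination: Z_total = R + C = 10.1 - j1.685e+05 Ω = 1.685e+05∠-90.0° Ω.
Step 4 — Source phasor: V = 48∠-90.0° V = 0 - j48 V.
Step 5 — Current: I = V / Z = 0.0002849 - j1.708e-08 A = 0.0002849∠-0.0° A.
Step 6 — Complex power: S = V·I* = 8.198e-07 - j0.01368 VA.
Step 7 — Real power: P = Re(S) = 8.198e-07 W.
Step 8 — Reactive power: Q = Im(S) = -0.01368 VAR.
Step 9 — Apparent power: |S| = 0.01368 VA.
Step 10 — Power factor: PF = P/|S| = 5.995e-05 (leading).

(a) P = 8.198e-07 W  (b) Q = -0.01368 VAR  (c) S = 0.01368 VA  (d) PF = 5.995e-05 (leading)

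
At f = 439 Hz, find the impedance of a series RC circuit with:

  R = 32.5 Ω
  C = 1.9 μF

Step 1 — Angular frequency: ω = 2π·f = 2π·439 = 2758 rad/s.
Step 2 — Component impedances:
  R: Z = R = 32.5 Ω
  C: Z = 1/(jωC) = -j/(ω·C) = 0 - j190.8 Ω
Step 3 — Series combination: Z_total = R + C = 32.5 - j190.8 Ω = 193.6∠-80.3° Ω.

Z = 32.5 - j190.8 Ω = 193.6∠-80.3° Ω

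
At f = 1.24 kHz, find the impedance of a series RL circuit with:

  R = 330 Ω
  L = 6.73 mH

Step 1 — Angular frequency: ω = 2π·f = 2π·1240 = 7791 rad/s.
Step 2 — Component impedances:
  R: Z = R = 330 Ω
  L: Z = jωL = j·7791·0.00673 = 0 + j52.43 Ω
Step 3 — Series combination: Z_total = R + L = 330 + j52.43 Ω = 334.1∠9.0° Ω.

Z = 330 + j52.43 Ω = 334.1∠9.0° Ω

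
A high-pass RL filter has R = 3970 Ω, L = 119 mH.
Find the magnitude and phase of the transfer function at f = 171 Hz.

Step 1 — Angular frequency: ω = 2π·171 = 1074 rad/s.
Step 2 — Transfer function: H(jω) = jωL/(R + jωL).
Step 3 — Numerator jωL = j·127.9; denominator R + jωL = 3970 + j127.9.
Step 4 — H = 0.001036 + j0.03217.
Step 5 — Magnitude: |H| = 0.03219 (-29.8 dB); phase: φ = 88.2°.

|H| = 0.03219 (-29.8 dB), φ = 88.2°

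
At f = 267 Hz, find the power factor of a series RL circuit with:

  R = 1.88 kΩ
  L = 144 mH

Step 1 — Angular frequency: ω = 2π·f = 2π·267 = 1678 rad/s.
Step 2 — Component impedances:
  R: Z = R = 1880 Ω
  L: Z = jωL = j·1678·0.144 = 0 + j241.6 Ω
Step 3 — Series combination: Z_total = R + L = 1880 + j241.6 Ω = 1895∠7.3° Ω.
Step 4 — Power factor: PF = cos(φ) = Re(Z)/|Z| = 1880/1895.5 = 0.9918.
Step 5 — Type: Im(Z) = 241.6 ⇒ lagging (phase φ = 7.3°).

PF = 0.9918 (lagging, φ = 7.3°)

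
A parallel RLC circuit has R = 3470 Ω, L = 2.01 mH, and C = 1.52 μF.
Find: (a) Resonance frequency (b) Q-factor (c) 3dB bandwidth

Step 1 — Resonance: ω₀ = 1/√(LC) = 1/√(0.00201·1.52e-06) = 1.809e+04 rad/s.
Step 2 — f₀ = ω₀/(2π) = 2879 Hz.
Step 3 — Parallel Q: Q = R/(ω₀L) = 3470/(1.809e+04·0.00201) = 95.42.
Step 4 — Bandwidth: Δω = ω₀/Q = 189.6 rad/s; BW = Δω/(2π) = 30.17 Hz.

(a) f₀ = 2879 Hz  (b) Q = 95.42  (c) BW = 30.17 Hz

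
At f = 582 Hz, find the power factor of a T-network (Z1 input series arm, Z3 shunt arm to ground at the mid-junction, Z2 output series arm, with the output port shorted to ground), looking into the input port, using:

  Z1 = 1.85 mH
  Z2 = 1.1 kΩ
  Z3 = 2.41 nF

Step 1 — Angular frequency: ω = 2π·f = 2π·582 = 3657 rad/s.
Step 2 — Component impedances:
  Z1: Z = jωL = j·3657·0.00185 = 0 + j6.765 Ω
  Z2: Z = R = 1100 Ω
  Z3: Z = 1/(jωC) = -j/(ω·C) = 0 - j1.135e+05 Ω
Step 3 — With the output port shorted to ground, the output series arm Z2 runs from the junction to ground; the shunt arm Z3 also runs from the junction to ground. They appear in parallel: Z3 || Z2 = 1100 - j10.66 Ω.
Step 4 — Series with input arm Z1: Z_in = Z1 + (Z3 || Z2) = 1100 - j3.898 Ω = 1100∠-0.2° Ω.
Step 5 — Power factor: PF = cos(φ) = Re(Z)/|Z| = 1100/1100 = 1.
Step 6 — Type: Im(Z) = -3.898 ⇒ leading (phase φ = -0.2°).

PF = 1 (leading, φ = -0.2°)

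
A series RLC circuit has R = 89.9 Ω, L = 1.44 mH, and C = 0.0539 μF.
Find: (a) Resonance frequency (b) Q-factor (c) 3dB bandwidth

Step 1 — Resonance: ω₀ = 1/√(LC) = 1/√(0.00144·5.39e-08) = 1.135e+05 rad/s.
Step 2 — f₀ = ω₀/(2π) = 1.807e+04 Hz.
Step 3 — Series Q: Q = ω₀L/R = 1.135e+05·0.00144/89.9 = 1.818.
Step 4 — Bandwidth: Δω = ω₀/Q = 6.243e+04 rad/s; BW = Δω/(2π) = 9936 Hz.

(a) f₀ = 1.807e+04 Hz  (b) Q = 1.818  (c) BW = 9936 Hz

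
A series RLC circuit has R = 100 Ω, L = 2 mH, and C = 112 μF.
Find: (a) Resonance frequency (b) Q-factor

Step 1 — Resonance condition Im(Z)=0 gives ω₀ = 1/√(LC).
Step 2 — ω₀ = 1/√(0.002·0.000112) = 2113 rad/s.
Step 3 — f₀ = ω₀/(2π) = 336.3 Hz.
Step 4 — Series Q: Q = ω₀L/R = 2113·0.002/100 = 0.04226.

(a) f₀ = 336.3 Hz  (b) Q = 0.04226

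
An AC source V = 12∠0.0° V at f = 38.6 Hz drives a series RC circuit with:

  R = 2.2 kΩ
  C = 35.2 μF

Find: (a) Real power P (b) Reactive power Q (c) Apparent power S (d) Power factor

Step 1 — Angular frequency: ω = 2π·f = 2π·38.6 = 242.5 rad/s.
Step 2 — Component impedances:
  R: Z = R = 2200 Ω
  C: Z = 1/(jωC) = -j/(ω·C) = 0 - j117.1 Ω
Step 3 — Series combination: Z_total = R + C = 2200 - j117.1 Ω = 2203∠-3.0° Ω.
Step 4 — Source phasor: V = 12∠0.0° V = 12 V.
Step 5 — Current: I = V / Z = 0.005439 + j0.0002896 A = 0.005447∠3.0° A.
Step 6 — Complex power: S = V·I* = 0.06527 - j0.003475 VA.
Step 7 — Real power: P = Re(S) = 0.06527 W.
Step 8 — Reactive power: Q = Im(S) = -0.003475 VAR.
Step 9 — Apparent power: |S| = 0.06536 VA.
Step 10 — Power factor: PF = P/|S| = 0.9986 (leading).

(a) P = 0.06527 W  (b) Q = -0.003475 VAR  (c) S = 0.06536 VA  (d) PF = 0.9986 (leading)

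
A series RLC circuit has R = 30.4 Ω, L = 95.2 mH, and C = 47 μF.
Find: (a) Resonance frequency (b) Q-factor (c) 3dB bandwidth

Step 1 — Resonance: ω₀ = 1/√(LC) = 1/√(0.0952·4.7e-05) = 472.8 rad/s.
Step 2 — f₀ = ω₀/(2π) = 75.24 Hz.
Step 3 — Series Q: Q = ω₀L/R = 472.8·0.0952/30.4 = 1.48.
Step 4 — Bandwidth: Δω = ω₀/Q = 319.3 rad/s; BW = Δω/(2π) = 50.82 Hz.

(a) f₀ = 75.24 Hz  (b) Q = 1.48  (c) BW = 50.82 Hz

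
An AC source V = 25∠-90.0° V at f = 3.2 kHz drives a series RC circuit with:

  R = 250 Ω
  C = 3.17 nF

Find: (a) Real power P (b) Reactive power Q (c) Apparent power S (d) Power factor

Step 1 — Angular frequency: ω = 2π·f = 2π·3200 = 2.011e+04 rad/s.
Step 2 — Component impedances:
  R: Z = R = 250 Ω
  C: Z = 1/(jωC) = -j/(ω·C) = 0 - j1.569e+04 Ω
Step 3 — Series combination: Z_total = R + C = 250 - j1.569e+04 Ω = 1.569e+04∠-89.1° Ω.
Step 4 — Source phasor: V = 25∠-90.0° V = 0 - j25 V.
Step 5 — Current: I = V / Z = 0.001593 - j2.538e-05 A = 0.001593∠-0.9° A.
Step 6 — Complex power: S = V·I* = 0.0006346 - j0.03983 VA.
Step 7 — Real power: P = Re(S) = 0.0006346 W.
Step 8 — Reactive power: Q = Im(S) = -0.03983 VAR.
Step 9 — Apparent power: |S| = 0.03983 VA.
Step 10 — Power factor: PF = P/|S| = 0.01593 (leading).

(a) P = 0.0006346 W  (b) Q = -0.03983 VAR  (c) S = 0.03983 VA  (d) PF = 0.01593 (leading)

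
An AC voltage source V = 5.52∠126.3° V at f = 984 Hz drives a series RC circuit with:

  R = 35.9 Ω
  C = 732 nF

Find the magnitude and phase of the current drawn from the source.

Step 1 — Angular frequency: ω = 2π·f = 2π·984 = 6183 rad/s.
Step 2 — Component impedances:
  R: Z = R = 35.9 Ω
  C: Z = 1/(jωC) = -j/(ω·C) = 0 - j221 Ω
Step 3 — Series combination: Z_total = R + C = 35.9 - j221 Ω = 223.9∠-80.8° Ω.
Step 4 — Source phasor: V = 5.52∠126.3° V = -3.268 + j4.449 V.
Step 5 — Ohm's law: I = V / Z_total = (-3.268 + j4.449) / (35.9 - j221) = -0.02196 - j0.01122 A.
Step 6 — Convert to polar: |I| = 0.02466 A, ∠I = -152.9°.

I = 0.02466∠-152.9° A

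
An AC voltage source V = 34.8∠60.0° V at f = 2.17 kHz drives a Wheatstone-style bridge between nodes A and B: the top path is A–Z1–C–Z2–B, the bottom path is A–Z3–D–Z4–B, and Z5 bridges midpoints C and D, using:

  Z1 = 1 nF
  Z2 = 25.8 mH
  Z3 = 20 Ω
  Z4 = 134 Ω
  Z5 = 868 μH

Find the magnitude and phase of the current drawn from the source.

Step 1 — Angular frequency: ω = 2π·f = 2π·2170 = 1.363e+04 rad/s.
Step 2 — Component impedances:
  Z1: Z = 1/(jωC) = -j/(ω·C) = 0 - j7.334e+04 Ω
  Z2: Z = jωL = j·1.363e+04·0.0258 = 0 + j351.8 Ω
  Z3: Z = R = 20 Ω
  Z4: Z = R = 134 Ω
  Z5: Z = jωL = j·1.363e+04·0.000868 = 0 + j11.83 Ω
Step 3 — Bridge requires nodal analysis (the Z5 bridge couples midpoints C and D, so the two paths cannot be reduced to a simple series/parallel combination). Setting node B to ground and injecting 1 A at node A, the 3-node admittance system at A, C, D solves to V_A = Z_AB = 138 + j43.47 Ω = 144.7∠17.5° Ω.
Step 4 — Source phasor: V = 34.8∠60.0° V = 17.4 + j30.14 V.
Step 5 — Ohm's law: I = V / Z_total = (17.4 + j30.14) / (138 + j43.47) = 0.1773 + j0.1626 A.
Step 6 — Convert to polar: |I| = 0.2406 A, ∠I = 42.5°.

I = 0.2406∠42.5° A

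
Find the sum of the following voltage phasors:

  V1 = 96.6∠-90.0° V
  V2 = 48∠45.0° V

Step 1 — Convert each phasor to rectangular form:
  V1 = 96.6·(cos(-90.0°) + j·sin(-90.0°)) = 0 - j96.6 V
  V2 = 48·(cos(45.0°) + j·sin(45.0°)) = 33.94 + j33.94 V
Step 2 — Sum components: V_total = 33.94 - j62.66 V.
Step 3 — Convert to polar: |V_total| = 71.26 V, ∠V_total = -61.6°.

V_total = 71.26∠-61.6° V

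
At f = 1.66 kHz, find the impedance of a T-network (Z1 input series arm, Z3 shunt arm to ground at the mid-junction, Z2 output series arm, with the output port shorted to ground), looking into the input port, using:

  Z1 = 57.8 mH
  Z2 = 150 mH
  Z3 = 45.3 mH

Step 1 — Angular frequency: ω = 2π·f = 2π·1660 = 1.043e+04 rad/s.
Step 2 — Component impedances:
  Z1: Z = jωL = j·1.043e+04·0.0578 = 0 + j602.9 Ω
  Z2: Z = jωL = j·1.043e+04·0.15 = 0 + j1565 Ω
  Z3: Z = jωL = j·1.043e+04·0.0453 = 0 + j472.5 Ω
Step 3 — With the output port shorted to ground, the output series arm Z2 runs from the junction to ground; the shunt arm Z3 also runs from the junction to ground. They appear in parallel: Z3 || Z2 = 0 + j362.9 Ω.
Step 4 — Series with input arm Z1: Z_in = Z1 + (Z3 || Z2) = 0 + j965.7 Ω = 965.7∠90.0° Ω.

Z = 0 + j965.7 Ω = 965.7∠90.0° Ω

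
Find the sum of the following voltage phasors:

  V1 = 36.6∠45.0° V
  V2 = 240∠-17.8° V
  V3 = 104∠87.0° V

Step 1 — Convert each phasor to rectangular form:
  V1 = 36.6·(cos(45.0°) + j·sin(45.0°)) = 25.88 + j25.88 V
  V2 = 240·(cos(-17.8°) + j·sin(-17.8°)) = 228.5 - j73.37 V
  V3 = 104·(cos(87.0°) + j·sin(87.0°)) = 5.443 + j103.9 V
Step 2 — Sum components: V_total = 259.8 + j56.37 V.
Step 3 — Convert to polar: |V_total| = 265.9 V, ∠V_total = 12.2°.

V_total = 265.9∠12.2° V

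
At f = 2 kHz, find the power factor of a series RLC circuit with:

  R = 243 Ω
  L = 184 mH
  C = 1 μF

Step 1 — Angular frequency: ω = 2π·f = 2π·2000 = 1.257e+04 rad/s.
Step 2 — Component impedances:
  R: Z = R = 243 Ω
  L: Z = jωL = j·1.257e+04·0.184 = 0 + j2312 Ω
  C: Z = 1/(jωC) = -j/(ω·C) = 0 - j79.58 Ω
Step 3 — Series combination: Z_total = R + L + C = 243 + j2233 Ω = 2246∠83.8° Ω.
Step 4 — Power factor: PF = cos(φ) = Re(Z)/|Z| = 243/2246 = 0.1082.
Step 5 — Type: Im(Z) = 2233 ⇒ lagging (phase φ = 83.8°).

PF = 0.1082 (lagging, φ = 83.8°)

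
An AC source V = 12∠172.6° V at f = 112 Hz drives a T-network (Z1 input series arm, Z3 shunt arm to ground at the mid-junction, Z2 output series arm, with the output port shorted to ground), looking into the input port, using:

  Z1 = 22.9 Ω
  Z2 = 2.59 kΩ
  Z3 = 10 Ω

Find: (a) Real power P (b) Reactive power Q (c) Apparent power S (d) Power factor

Step 1 — Angular frequency: ω = 2π·f = 2π·112 = 703.7 rad/s.
Step 2 — Component impedances:
  Z1: Z = R = 22.9 Ω
  Z2: Z = R = 2590 Ω
  Z3: Z = R = 10 Ω
Step 3 — With the output port shorted to ground, the output series arm Z2 runs from the junction to ground; the shunt arm Z3 also runs from the junction to ground. They appear in parallel: Z3 || Z2 = 9.962 Ω.
Step 4 — Series with input arm Z1: Z_in = Z1 + (Z3 || Z2) = 32.86 Ω = 32.86∠0.0° Ω.
Step 5 — Source phasor: V = 12∠172.6° V = -11.9 + j1.546 V.
Step 6 — Current: I = V / Z = -0.3621 + j0.04703 A = 0.3652∠172.6° A.
Step 7 — Complex power: S = V·I* = 4.382 VA.
Step 8 — Real power: P = Re(S) = 4.382 W.
Step 9 — Reactive power: Q = Im(S) = 0 VAR.
Step 10 — Apparent power: |S| = 4.382 VA.
Step 11 — Power factor: PF = P/|S| = 1 (unity).

(a) P = 4.382 W  (b) Q = 0 VAR  (c) S = 4.382 VA  (d) PF = 1 (unity)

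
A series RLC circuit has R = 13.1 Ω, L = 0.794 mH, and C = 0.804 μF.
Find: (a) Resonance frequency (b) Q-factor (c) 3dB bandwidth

Step 1 — Resonance: ω₀ = 1/√(LC) = 1/√(0.000794·8.04e-07) = 3.958e+04 rad/s.
Step 2 — f₀ = ω₀/(2π) = 6299 Hz.
Step 3 — Series Q: Q = ω₀L/R = 3.958e+04·0.000794/13.1 = 2.399.
Step 4 — Bandwidth: Δω = ω₀/Q = 1.65e+04 rad/s; BW = Δω/(2π) = 2626 Hz.

(a) f₀ = 6299 Hz  (b) Q = 2.399  (c) BW = 2626 Hz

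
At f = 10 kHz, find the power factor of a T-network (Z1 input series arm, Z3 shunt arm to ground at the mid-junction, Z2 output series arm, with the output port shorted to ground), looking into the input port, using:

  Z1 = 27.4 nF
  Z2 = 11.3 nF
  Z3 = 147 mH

Step 1 — Angular frequency: ω = 2π·f = 2π·1e+04 = 6.283e+04 rad/s.
Step 2 — Component impedances:
  Z1: Z = 1/(jωC) = -j/(ω·C) = 0 - j580.9 Ω
  Z2: Z = 1/(jωC) = -j/(ω·C) = 0 - j1408 Ω
  Z3: Z = jωL = j·6.283e+04·0.147 = 0 + j9236 Ω
Step 3 — With the output port shorted to ground, the output series arm Z2 runs from the junction to ground; the shunt arm Z3 also runs from the junction to ground. They appear in parallel: Z3 || Z2 = 0 - j1662 Ω.
Step 4 — Series with input arm Z1: Z_in = Z1 + (Z3 || Z2) = 0 - j2243 Ω = 2243∠-90.0° Ω.
Step 5 — Power factor: PF = cos(φ) = Re(Z)/|Z| = 0/2243 = 0.
Step 6 — Type: Im(Z) = -2243 ⇒ leading (phase φ = -90.0°).

PF = 0 (leading, φ = -90.0°)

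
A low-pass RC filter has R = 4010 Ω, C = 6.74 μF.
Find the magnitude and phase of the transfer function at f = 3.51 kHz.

Step 1 — Angular frequency: ω = 2π·3510 = 2.205e+04 rad/s.
Step 2 — Transfer function: H(jω) = 1/(1 + jωRC).
Step 3 — Denominator: 1 + jωRC = 1 + j·2.205e+04·4010·6.74e-06 = 1 + j596.1.
Step 4 — H = 2.815e-06 - j0.001678.
Step 5 — Magnitude: |H| = 0.001678 (-55.5 dB); phase: φ = -89.9°.

|H| = 0.001678 (-55.5 dB), φ = -89.9°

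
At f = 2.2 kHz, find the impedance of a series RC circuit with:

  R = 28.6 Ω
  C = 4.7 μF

Step 1 — Angular frequency: ω = 2π·f = 2π·2200 = 1.382e+04 rad/s.
Step 2 — Component impedances:
  R: Z = R = 28.6 Ω
  C: Z = 1/(jωC) = -j/(ω·C) = 0 - j15.39 Ω
Step 3 — Series combination: Z_total = R + C = 28.6 - j15.39 Ω = 32.48∠-28.3° Ω.

Z = 28.6 - j15.39 Ω = 32.48∠-28.3° Ω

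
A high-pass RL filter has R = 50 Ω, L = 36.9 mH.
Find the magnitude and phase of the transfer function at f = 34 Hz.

Step 1 — Angular frequency: ω = 2π·34 = 213.6 rad/s.
Step 2 — Transfer function: H(jω) = jωL/(R + jωL).
Step 3 — Numerator jωL = j·7.883; denominator R + jωL = 50 + j7.883.
Step 4 — H = 0.02425 + j0.1538.
Step 5 — Magnitude: |H| = 0.1557 (-16.2 dB); phase: φ = 81.0°.

|H| = 0.1557 (-16.2 dB), φ = 81.0°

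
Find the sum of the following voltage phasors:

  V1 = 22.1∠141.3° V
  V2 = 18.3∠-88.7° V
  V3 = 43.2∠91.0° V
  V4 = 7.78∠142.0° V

Step 1 — Convert each phasor to rectangular form:
  V1 = 22.1·(cos(141.3°) + j·sin(141.3°)) = -17.25 + j13.82 V
  V2 = 18.3·(cos(-88.7°) + j·sin(-88.7°)) = 0.4152 - j18.3 V
  V3 = 43.2·(cos(91.0°) + j·sin(91.0°)) = -0.7539 + j43.19 V
  V4 = 7.78·(cos(142.0°) + j·sin(142.0°)) = -6.131 + j4.79 V
Step 2 — Sum components: V_total = -23.72 + j43.51 V.
Step 3 — Convert to polar: |V_total| = 49.55 V, ∠V_total = 118.6°.

V_total = 49.55∠118.6° V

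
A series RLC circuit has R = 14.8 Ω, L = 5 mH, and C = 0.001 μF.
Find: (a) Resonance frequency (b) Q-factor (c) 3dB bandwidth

Step 1 — Resonance: ω₀ = 1/√(LC) = 1/√(0.005·1e-09) = 4.472e+05 rad/s.
Step 2 — f₀ = ω₀/(2π) = 7.118e+04 Hz.
Step 3 — Series Q: Q = ω₀L/R = 4.472e+05·0.005/14.8 = 151.1.
Step 4 — Bandwidth: Δω = ω₀/Q = 2960 rad/s; BW = Δω/(2π) = 471.1 Hz.

(a) f₀ = 7.118e+04 Hz  (b) Q = 151.1  (c) BW = 471.1 Hz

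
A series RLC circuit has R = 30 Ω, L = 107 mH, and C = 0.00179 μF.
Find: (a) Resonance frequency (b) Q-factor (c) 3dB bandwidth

Step 1 — Resonance: ω₀ = 1/√(LC) = 1/√(0.107·1.79e-09) = 7.226e+04 rad/s.
Step 2 — f₀ = ω₀/(2π) = 1.15e+04 Hz.
Step 3 — Series Q: Q = ω₀L/R = 7.226e+04·0.107/30 = 257.7.
Step 4 — Bandwidth: Δω = ω₀/Q = 280.4 rad/s; BW = Δω/(2π) = 44.62 Hz.

(a) f₀ = 1.15e+04 Hz  (b) Q = 257.7  (c) BW = 44.62 Hz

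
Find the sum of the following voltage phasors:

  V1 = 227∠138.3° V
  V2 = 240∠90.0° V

Step 1 — Convert each phasor to rectangular form:
  V1 = 227·(cos(138.3°) + j·sin(138.3°)) = -169.5 + j151 V
  V2 = 240·(cos(90.0°) + j·sin(90.0°)) = 0 + j240 V
Step 2 — Sum components: V_total = -169.5 + j391 V.
Step 3 — Convert to polar: |V_total| = 426.2 V, ∠V_total = 113.4°.

V_total = 426.2∠113.4° V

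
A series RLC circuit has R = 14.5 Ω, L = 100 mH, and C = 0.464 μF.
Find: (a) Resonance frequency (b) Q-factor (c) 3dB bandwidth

Step 1 — Resonance: ω₀ = 1/√(LC) = 1/√(0.1·4.64e-07) = 4642 rad/s.
Step 2 — f₀ = ω₀/(2π) = 738.9 Hz.
Step 3 — Series Q: Q = ω₀L/R = 4642·0.1/14.5 = 32.02.
Step 4 — Bandwidth: Δω = ω₀/Q = 145 rad/s; BW = Δω/(2π) = 23.08 Hz.

(a) f₀ = 738.9 Hz  (b) Q = 32.02  (c) BW = 23.08 Hz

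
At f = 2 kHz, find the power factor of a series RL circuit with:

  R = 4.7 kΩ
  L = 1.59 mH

Step 1 — Angular frequency: ω = 2π·f = 2π·2000 = 1.257e+04 rad/s.
Step 2 — Component impedances:
  R: Z = R = 4700 Ω
  L: Z = jωL = j·1.257e+04·0.00159 = 0 + j19.98 Ω
Step 3 — Series combination: Z_total = R + L = 4700 + j19.98 Ω = 4700∠0.2° Ω.
Step 4 — Power factor: PF = cos(φ) = Re(Z)/|Z| = 4700/4700 = 1.
Step 5 — Type: Im(Z) = 19.98 ⇒ lagging (phase φ = 0.2°).

PF = 1 (lagging, φ = 0.2°)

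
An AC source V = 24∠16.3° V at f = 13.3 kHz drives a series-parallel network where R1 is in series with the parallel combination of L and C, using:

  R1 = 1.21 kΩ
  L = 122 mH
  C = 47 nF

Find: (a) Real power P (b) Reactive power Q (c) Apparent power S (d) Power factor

Step 1 — Angular frequency: ω = 2π·f = 2π·1.33e+04 = 8.357e+04 rad/s.
Step 2 — Component impedances:
  R1: Z = R = 1210 Ω
  L: Z = jωL = j·8.357e+04·0.122 = 0 + j1.02e+04 Ω
  C: Z = 1/(jωC) = -j/(ω·C) = 0 - j254.6 Ω
Step 3 — Parallel branch: L || C = 1/(1/L + 1/C) = 0 - j261.1 Ω.
Step 4 — Series with R1: Z_total = R1 + (L || C) = 1210 - j261.1 Ω = 1238∠-12.2° Ω.
Step 5 — Source phasor: V = 24∠16.3° V = 23.04 + j6.736 V.
Step 6 — Current: I = V / Z = 0.01704 + j0.009245 A = 0.01939∠28.5° A.
Step 7 — Complex power: S = V·I* = 0.4548 - j0.09816 VA.
Step 8 — Real power: P = Re(S) = 0.4548 W.
Step 9 — Reactive power: Q = Im(S) = -0.09816 VAR.
Step 10 — Apparent power: |S| = 0.4653 VA.
Step 11 — Power factor: PF = P/|S| = 0.9775 (leading).

(a) P = 0.4548 W  (b) Q = -0.09816 VAR  (c) S = 0.4653 VA  (d) PF = 0.9775 (leading)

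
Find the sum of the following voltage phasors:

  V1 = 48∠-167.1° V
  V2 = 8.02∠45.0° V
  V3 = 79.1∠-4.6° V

Step 1 — Convert each phasor to rectangular form:
  V1 = 48·(cos(-167.1°) + j·sin(-167.1°)) = -46.79 - j10.72 V
  V2 = 8.02·(cos(45.0°) + j·sin(45.0°)) = 5.671 + j5.671 V
  V3 = 79.1·(cos(-4.6°) + j·sin(-4.6°)) = 78.85 - j6.344 V
Step 2 — Sum components: V_total = 37.73 - j11.39 V.
Step 3 — Convert to polar: |V_total| = 39.41 V, ∠V_total = -16.8°.

V_total = 39.41∠-16.8° V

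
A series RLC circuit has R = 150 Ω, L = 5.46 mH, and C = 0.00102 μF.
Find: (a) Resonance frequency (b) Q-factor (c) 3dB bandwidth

Step 1 — Resonance: ω₀ = 1/√(LC) = 1/√(0.00546·1.02e-09) = 4.237e+05 rad/s.
Step 2 — f₀ = ω₀/(2π) = 6.744e+04 Hz.
Step 3 — Series Q: Q = ω₀L/R = 4.237e+05·0.00546/150 = 15.42.
Step 4 — Bandwidth: Δω = ω₀/Q = 2.747e+04 rad/s; BW = Δω/(2π) = 4372 Hz.

(a) f₀ = 6.744e+04 Hz  (b) Q = 15.42  (c) BW = 4372 Hz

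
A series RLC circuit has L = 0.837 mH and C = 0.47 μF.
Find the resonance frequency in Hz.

Step 1 — Resonance condition Im(Z)=0 gives ω₀ = 1/√(LC).
Step 2 — ω₀ = 1/√(0.000837·4.7e-07) = 5.042e+04 rad/s.
Step 3 — f₀ = ω₀/(2π) = 8024 Hz.

f₀ = 8024 Hz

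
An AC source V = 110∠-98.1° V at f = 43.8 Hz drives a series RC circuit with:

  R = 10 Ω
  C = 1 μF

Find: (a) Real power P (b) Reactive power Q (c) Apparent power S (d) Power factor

Step 1 — Angular frequency: ω = 2π·f = 2π·43.8 = 275.2 rad/s.
Step 2 — Component impedances:
  R: Z = R = 10 Ω
  C: Z = 1/(jωC) = -j/(ω·C) = 0 - j3634 Ω
Step 3 — Series combination: Z_total = R + C = 10 - j3634 Ω = 3634∠-89.8° Ω.
Step 4 — Source phasor: V = 110∠-98.1° V = -15.5 - j108.9 V.
Step 5 — Current: I = V / Z = 0.02996 - j0.004348 A = 0.03027∠-8.3° A.
Step 6 — Complex power: S = V·I* = 0.009164 - j3.33 VA.
Step 7 — Real power: P = Re(S) = 0.009164 W.
Step 8 — Reactive power: Q = Im(S) = -3.33 VAR.
Step 9 — Apparent power: |S| = 3.33 VA.
Step 10 — Power factor: PF = P/|S| = 0.002752 (leading).

(a) P = 0.009164 W  (b) Q = -3.33 VAR  (c) S = 3.33 VA  (d) PF = 0.002752 (leading)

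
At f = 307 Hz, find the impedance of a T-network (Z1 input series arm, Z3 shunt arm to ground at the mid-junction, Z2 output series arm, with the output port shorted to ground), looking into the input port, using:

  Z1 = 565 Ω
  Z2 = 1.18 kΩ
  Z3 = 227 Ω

Step 1 — Angular frequency: ω = 2π·f = 2π·307 = 1929 rad/s.
Step 2 — Component impedances:
  Z1: Z = R = 565 Ω
  Z2: Z = R = 1180 Ω
  Z3: Z = R = 227 Ω
Step 3 — With the output port shorted to ground, the output series arm Z2 runs from the junction to ground; the shunt arm Z3 also runs from the junction to ground. They appear in parallel: Z3 || Z2 = 190.4 Ω.
Step 4 — Series with input arm Z1: Z_in = Z1 + (Z3 || Z2) = 755.4 Ω = 755.4∠0.0° Ω.

Z = 755.4 Ω = 755.4∠0.0° Ω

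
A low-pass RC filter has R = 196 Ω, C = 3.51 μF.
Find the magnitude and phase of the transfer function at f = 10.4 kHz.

Step 1 — Angular frequency: ω = 2π·1.04e+04 = 6.535e+04 rad/s.
Step 2 — Transfer function: H(jω) = 1/(1 + jωRC).
Step 3 — Denominator: 1 + jωRC = 1 + j·6.535e+04·196·3.51e-06 = 1 + j44.95.
Step 4 — H = 0.0004946 - j0.02223.
Step 5 — Magnitude: |H| = 0.02224 (-33.1 dB); phase: φ = -88.7°.

|H| = 0.02224 (-33.1 dB), φ = -88.7°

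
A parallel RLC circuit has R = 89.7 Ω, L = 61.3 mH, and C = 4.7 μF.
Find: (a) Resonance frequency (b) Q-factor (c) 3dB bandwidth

Step 1 — Resonance: ω₀ = 1/√(LC) = 1/√(0.0613·4.7e-06) = 1863 rad/s.
Step 2 — f₀ = ω₀/(2π) = 296.5 Hz.
Step 3 — Parallel Q: Q = R/(ω₀L) = 89.7/(1863·0.0613) = 0.7854.
Step 4 — Bandwidth: Δω = ω₀/Q = 2372 rad/s; BW = Δω/(2π) = 377.5 Hz.

(a) f₀ = 296.5 Hz  (b) Q = 0.7854  (c) BW = 377.5 Hz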